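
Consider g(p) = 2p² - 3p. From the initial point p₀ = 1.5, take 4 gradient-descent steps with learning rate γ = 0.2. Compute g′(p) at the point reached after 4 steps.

0.0048

g′(p) = 4p - 3
Step 1: g′(1.5) = 3; p₁ = 1.5 − 0.2·3 = 0.9
Step 2: g′(0.9) = 0.6; p₂ = 0.9 − 0.2·0.6 = 0.78
Step 3: g′(0.78) = 0.12; p₃ = 0.78 − 0.2·0.12 = 0.756
Step 4: g′(0.756) = 0.024; p₄ = 0.756 − 0.2·0.024 = 0.7512
g′(p) at (0.7512) = 0.0048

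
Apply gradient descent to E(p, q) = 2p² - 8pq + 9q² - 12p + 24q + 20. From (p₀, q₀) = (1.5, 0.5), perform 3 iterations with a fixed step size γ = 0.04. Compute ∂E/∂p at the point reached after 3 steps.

∇E = (4p - 8q - 12, -8p + 18q + 24)
(p₁, q₁) = (1.5, 0.5) − 0.04·(-10, 21) = (1.9, -0.34)
(p₂, q₂) = (1.9, -0.34) − 0.04·(-1.68, 2.68) = (1.9672, -0.4472)
(p₃, q₃) = (1.9672, -0.4472) − 0.04·(-0.5536, 0.2128) = (1.989344, -0.455712)
∂E/∂p at (1.989344, -0.455712) = -0.396928

-0.396928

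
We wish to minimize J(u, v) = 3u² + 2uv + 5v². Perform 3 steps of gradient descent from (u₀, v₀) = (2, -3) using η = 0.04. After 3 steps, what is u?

1.241088

∇J = (6u + 2v, 2u + 10v)
(u₁, v₁) = (2, -3) − 0.04·(6, -26) = (1.76, -1.96)
(u₂, v₂) = (1.76, -1.96) − 0.04·(6.64, -16.08) = (1.4944, -1.3168)
(u₃, v₃) = (1.4944, -1.3168) − 0.04·(6.3328, -10.1792) = (1.241088, -0.909632)
u = 1.241088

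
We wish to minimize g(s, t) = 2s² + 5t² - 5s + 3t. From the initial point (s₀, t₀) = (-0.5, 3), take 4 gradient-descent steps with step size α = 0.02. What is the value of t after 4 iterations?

∇g = (4s - 5, 10t + 3)
(s₁, t₁) = (-0.5, 3) − 0.02·(-7, 33) = (-0.36, 2.34)
(s₂, t₂) = (-0.36, 2.34) − 0.02·(-6.44, 26.4) = (-0.2312, 1.812)
(s₃, t₃) = (-0.2312, 1.812) − 0.02·(-5.9248, 21.12) = (-0.112704, 1.3896)
(s₄, t₄) = (-0.112704, 1.3896) − 0.02·(-5.450816, 16.896) = (-0.00368768, 1.05168)
t = 1.05168

1.05168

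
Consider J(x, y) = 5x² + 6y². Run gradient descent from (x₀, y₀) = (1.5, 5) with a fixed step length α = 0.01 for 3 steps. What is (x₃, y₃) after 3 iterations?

(1.0935, 3.40736)

∇J = (10x, 12y)
(x₁, y₁) = (1.5, 5) − 0.01·(15, 60) = (1.35, 4.4)
(x₂, y₂) = (1.35, 4.4) − 0.01·(13.5, 52.8) = (1.215, 3.872)
(x₃, y₃) = (1.215, 3.872) − 0.01·(12.15, 46.464) = (1.0935, 3.40736)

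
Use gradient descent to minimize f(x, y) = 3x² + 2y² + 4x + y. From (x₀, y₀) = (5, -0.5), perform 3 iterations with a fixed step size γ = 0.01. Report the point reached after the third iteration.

∇f = (6x + 4, 4y + 1)
Step 1: at (5, -0.5), ∇f = (34, -1) → (5, -0.5) − 0.01·(34, -1) = (4.66, -0.49)
Step 2: at (4.66, -0.49), ∇f = (31.96, -0.96) → (4.66, -0.49) − 0.01·(31.96, -0.96) = (4.3404, -0.4804)
Step 3: at (4.3404, -0.4804), ∇f = (30.0424, -0.9216) → (4.3404, -0.4804) − 0.01·(30.0424, -0.9216) = (4.039976, -0.471184)

(4.039976, -0.471184)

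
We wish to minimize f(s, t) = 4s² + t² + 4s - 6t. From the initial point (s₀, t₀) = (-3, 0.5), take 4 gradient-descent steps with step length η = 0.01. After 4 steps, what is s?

∇f = (8s + 4, 2t - 6)
Step 1: at (-3, 0.5), ∇f = (-20, -5) → (-3, 0.5) − 0.01·(-20, -5) = (-2.8, 0.55)
Step 2: at (-2.8, 0.55), ∇f = (-18.4, -4.9) → (-2.8, 0.55) − 0.01·(-18.4, -4.9) = (-2.616, 0.599)
Step 3: at (-2.616, 0.599), ∇f = (-16.928, -4.802) → (-2.616, 0.599) − 0.01·(-16.928, -4.802) = (-2.44672, 0.64702)
Step 4: at (-2.44672, 0.64702), ∇f = (-15.57376, -4.70596) → (-2.44672, 0.64702) − 0.01·(-15.57376, -4.70596) = (-2.2909824, 0.6940796)
s = -2.2909824

-2.2909824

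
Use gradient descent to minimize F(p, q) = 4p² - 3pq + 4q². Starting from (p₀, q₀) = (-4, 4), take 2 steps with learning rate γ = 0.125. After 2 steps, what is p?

∇F = (8p - 3q, -3p + 8q)
Step 1: at (-4, 4), ∇F = (-44, 44) → (-4, 4) − 0.125·(-44, 44) = (1.5, -1.5)
Step 2: at (1.5, -1.5), ∇F = (16.5, -16.5) → (1.5, -1.5) − 0.125·(16.5, -16.5) = (-0.5625, 0.5625)
p = -0.5625

-0.5625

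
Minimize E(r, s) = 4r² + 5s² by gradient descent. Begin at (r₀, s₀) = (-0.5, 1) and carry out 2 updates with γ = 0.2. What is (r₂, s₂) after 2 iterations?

(-0.18, 1)

∇E = (8r, 10s)
(r₁, s₁) = (-0.5, 1) − 0.2·(-4, 10) = (0.3, -1)
(r₂, s₂) = (0.3, -1) − 0.2·(2.4, -10) = (-0.18, 1)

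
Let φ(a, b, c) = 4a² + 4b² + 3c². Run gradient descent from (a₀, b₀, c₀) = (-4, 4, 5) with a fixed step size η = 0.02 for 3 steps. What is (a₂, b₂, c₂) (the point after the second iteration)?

∇φ = (8a, 8b, 6c)
Step 1: at (-4, 4, 5), ∇φ = (-32, 32, 30) → (-4, 4, 5) − 0.02·(-32, 32, 30) = (-3.36, 3.36, 4.4)
Step 2: at (-3.36, 3.36, 4.4), ∇φ = (-26.88, 26.88, 26.4) → (-3.36, 3.36, 4.4) − 0.02·(-26.88, 26.88, 26.4) = (-2.8224, 2.8224, 3.872)

(-2.8224, 2.8224, 3.872)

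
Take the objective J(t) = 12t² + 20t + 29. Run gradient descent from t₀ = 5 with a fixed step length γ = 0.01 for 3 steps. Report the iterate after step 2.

2.536

J′(t) = 24t + 20
Step 1: J′(5) = 140; t₁ = 5 − 0.01·140 = 3.6
Step 2: J′(3.6) = 106.4; t₂ = 3.6 − 0.01·106.4 = 2.536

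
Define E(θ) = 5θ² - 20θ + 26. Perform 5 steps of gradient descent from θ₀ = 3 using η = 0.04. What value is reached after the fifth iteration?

2.07776

E′(θ) = 10θ - 20
θ₁ = 3 − 0.04·10 = 2.6
θ₂ = 2.6 − 0.04·6 = 2.36
θ₃ = 2.36 − 0.04·3.6 = 2.216
θ₄ = 2.216 − 0.04·2.16 = 2.1296
θ₅ = 2.1296 − 0.04·1.296 = 2.07776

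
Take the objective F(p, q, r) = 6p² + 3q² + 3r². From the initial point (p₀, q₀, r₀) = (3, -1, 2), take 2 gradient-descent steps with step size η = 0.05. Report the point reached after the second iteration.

(0.48, -0.49, 0.98)

∇F = (12p, 6q, 6r)
Step 1: at (3, -1, 2), ∇F = (36, -6, 12) → (3, -1, 2) − 0.05·(36, -6, 12) = (1.2, -0.7, 1.4)
Step 2: at (1.2, -0.7, 1.4), ∇F = (14.4, -4.2, 8.4) → (1.2, -0.7, 1.4) − 0.05·(14.4, -4.2, 8.4) = (0.48, -0.49, 0.98)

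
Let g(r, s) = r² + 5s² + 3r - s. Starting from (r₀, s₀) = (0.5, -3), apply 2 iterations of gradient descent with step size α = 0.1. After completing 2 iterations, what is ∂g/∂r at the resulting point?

∇g = (2r + 3, 10s - 1)
(r₁, s₁) = (0.5, -3) − 0.1·(4, -31) = (0.1, 0.1)
(r₂, s₂) = (0.1, 0.1) − 0.1·(3.2, 0) = (-0.22, 0.1)
∂g/∂r at (-0.22, 0.1) = 2.56

2.56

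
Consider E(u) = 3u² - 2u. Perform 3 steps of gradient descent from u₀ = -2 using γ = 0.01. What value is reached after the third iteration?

-1.604696

E′(u) = 6u - 2
u₁ = -2 − 0.01·(-14) = -1.86
u₂ = -1.86 − 0.01·(-13.16) = -1.7284
u₃ = -1.7284 − 0.01·(-12.3704) = -1.604696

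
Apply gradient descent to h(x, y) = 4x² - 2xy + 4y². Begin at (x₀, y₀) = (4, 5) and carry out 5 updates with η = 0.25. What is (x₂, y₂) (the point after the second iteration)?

(0, 2.25)

∇h = (8x - 2y, -2x + 8y)
Step 1: at (4, 5), ∇h = (22, 32) → (4, 5) − 0.25·(22, 32) = (-1.5, -3)
Step 2: at (-1.5, -3), ∇h = (-6, -21) → (-1.5, -3) − 0.25·(-6, -21) = (0, 2.25)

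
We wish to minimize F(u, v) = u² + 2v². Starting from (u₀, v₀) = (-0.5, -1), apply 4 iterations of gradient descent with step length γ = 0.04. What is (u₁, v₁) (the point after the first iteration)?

∇F = (2u, 4v)
(u₁, v₁) = (-0.5, -1) − 0.04·(-1, -4) = (-0.46, -0.84)

(-0.46, -0.84)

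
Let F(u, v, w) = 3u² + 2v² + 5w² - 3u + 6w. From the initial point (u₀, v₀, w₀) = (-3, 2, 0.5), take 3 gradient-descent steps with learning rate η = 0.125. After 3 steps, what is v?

∇F = (6u - 3, 4v, 10w + 6)
(u₁, v₁, w₁) = (-3, 2, 0.5) − 0.125·(-21, 8, 11) = (-0.375, 1, -0.875)
(u₂, v₂, w₂) = (-0.375, 1, -0.875) − 0.125·(-5.25, 4, -2.75) = (0.28125, 0.5, -0.53125)
(u₃, v₃, w₃) = (0.28125, 0.5, -0.53125) − 0.125·(-1.3125, 2, 0.6875) = (0.4453125, 0.25, -0.6171875)
v = 0.25

0.25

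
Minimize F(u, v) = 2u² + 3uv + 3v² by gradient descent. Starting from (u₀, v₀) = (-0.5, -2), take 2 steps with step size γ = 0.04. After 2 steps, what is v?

∇F = (4u + 3v, 3u + 6v)
(u₁, v₁) = (-0.5, -2) − 0.04·(-8, -13.5) = (-0.18, -1.46)
(u₂, v₂) = (-0.18, -1.46) − 0.04·(-5.1, -9.3) = (0.024, -1.088)
v = -1.088

-1.088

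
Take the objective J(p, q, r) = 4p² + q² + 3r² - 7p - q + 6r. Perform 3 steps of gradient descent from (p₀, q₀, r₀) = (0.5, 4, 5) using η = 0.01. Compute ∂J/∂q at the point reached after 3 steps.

∇J = (8p - 7, 2q - 1, 6r + 6)
Step 1: at (0.5, 4, 5), ∇J = (-3, 7, 36) → (0.5, 4, 5) − 0.01·(-3, 7, 36) = (0.53, 3.93, 4.64)
Step 2: at (0.53, 3.93, 4.64), ∇J = (-2.76, 6.86, 33.84) → (0.53, 3.93, 4.64) − 0.01·(-2.76, 6.86, 33.84) = (0.5576, 3.8614, 4.3016)
Step 3: at (0.5576, 3.8614, 4.3016), ∇J = (-2.5392, 6.7228, 31.8096) → (0.5576, 3.8614, 4.3016) − 0.01·(-2.5392, 6.7228, 31.8096) = (0.582992, 3.794172, 3.983504)
∂J/∂q at (0.582992, 3.794172, 3.983504) = 6.588344

6.588344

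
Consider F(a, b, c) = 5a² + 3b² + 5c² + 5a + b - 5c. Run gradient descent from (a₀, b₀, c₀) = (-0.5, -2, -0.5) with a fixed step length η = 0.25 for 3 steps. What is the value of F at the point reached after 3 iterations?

∇F = (10a + 5, 6b + 1, 10c - 5)
(a₁, b₁, c₁) = (-0.5, -2, -0.5) − 0.25·(0, -11, -10) = (-0.5, 0.75, 2)
(a₂, b₂, c₂) = (-0.5, 0.75, 2) − 0.25·(0, 5.5, 15) = (-0.5, -0.625, -1.75)
(a₃, b₃, c₃) = (-0.5, -0.625, -1.75) − 0.25·(0, -2.75, -22.5) = (-0.5, 0.0625, 3.875)
F(-0.5, 0.0625, 3.875) = 54.52734375

54.52734375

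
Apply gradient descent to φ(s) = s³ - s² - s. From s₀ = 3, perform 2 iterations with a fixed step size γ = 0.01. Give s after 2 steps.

2.6308

φ′(s) = 3s² - 2s - 1
s₁ = 3 − 0.01·20 = 2.8
s₂ = 2.8 − 0.01·16.92 = 2.6308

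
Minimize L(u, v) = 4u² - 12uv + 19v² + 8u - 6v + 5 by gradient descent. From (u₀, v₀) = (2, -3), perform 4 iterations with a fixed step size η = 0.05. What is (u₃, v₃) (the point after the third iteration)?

(-1.936, 4.884)

∇L = (8u - 12v + 8, -12u + 38v - 6)
Step 1: at (2, -3), ∇L = (60, -144) → (2, -3) − 0.05·(60, -144) = (-1, 4.2)
Step 2: at (-1, 4.2), ∇L = (-50.4, 165.6) → (-1, 4.2) − 0.05·(-50.4, 165.6) = (1.52, -4.08)
Step 3: at (1.52, -4.08), ∇L = (69.12, -179.28) → (1.52, -4.08) − 0.05·(69.12, -179.28) = (-1.936, 4.884)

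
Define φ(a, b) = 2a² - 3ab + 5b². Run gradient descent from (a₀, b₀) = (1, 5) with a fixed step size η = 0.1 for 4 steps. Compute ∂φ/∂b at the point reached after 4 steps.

0.8343

∇φ = (4a - 3b, -3a + 10b)
(a₁, b₁) = (1, 5) − 0.1·(-11, 47) = (2.1, 0.3)
(a₂, b₂) = (2.1, 0.3) − 0.1·(7.5, -3.3) = (1.35, 0.63)
(a₃, b₃) = (1.35, 0.63) − 0.1·(3.51, 2.25) = (0.999, 0.405)
(a₄, b₄) = (0.999, 0.405) − 0.1·(2.781, 1.053) = (0.7209, 0.2997)
∂φ/∂b at (0.7209, 0.2997) = 0.8343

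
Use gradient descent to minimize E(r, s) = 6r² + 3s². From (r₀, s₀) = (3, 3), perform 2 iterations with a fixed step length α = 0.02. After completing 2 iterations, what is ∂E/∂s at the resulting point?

13.9392

∇E = (12r, 6s)
Step 1: at (3, 3), ∇E = (36, 18) → (3, 3) − 0.02·(36, 18) = (2.28, 2.64)
Step 2: at (2.28, 2.64), ∇E = (27.36, 15.84) → (2.28, 2.64) − 0.02·(27.36, 15.84) = (1.7328, 2.3232)
∂E/∂s at (1.7328, 2.3232) = 13.9392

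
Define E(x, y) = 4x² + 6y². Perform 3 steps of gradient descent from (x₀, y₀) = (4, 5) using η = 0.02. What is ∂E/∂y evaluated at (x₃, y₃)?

26.33856

∇E = (8x, 12y)
(x₁, y₁) = (4, 5) − 0.02·(32, 60) = (3.36, 3.8)
(x₂, y₂) = (3.36, 3.8) − 0.02·(26.88, 45.6) = (2.8224, 2.888)
(x₃, y₃) = (2.8224, 2.888) − 0.02·(22.5792, 34.656) = (2.370816, 2.19488)
∂E/∂y at (2.370816, 2.19488) = 26.33856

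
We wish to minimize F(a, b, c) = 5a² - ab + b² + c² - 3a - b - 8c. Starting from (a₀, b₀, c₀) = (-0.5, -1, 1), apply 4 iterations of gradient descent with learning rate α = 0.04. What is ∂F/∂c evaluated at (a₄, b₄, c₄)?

-4.29835776

∇F = (10a - b - 3, -a + 2b - 1, 2c - 8)
(a₁, b₁, c₁) = (-0.5, -1, 1) − 0.04·(-7, -2.5, -6) = (-0.22, -0.9, 1.24)
(a₂, b₂, c₂) = (-0.22, -0.9, 1.24) − 0.04·(-4.3, -2.58, -5.52) = (-0.048, -0.7968, 1.4608)
(a₃, b₃, c₃) = (-0.048, -0.7968, 1.4608) − 0.04·(-2.6832, -2.5456, -5.0784) = (0.059328, -0.694976, 1.663936)
(a₄, b₄, c₄) = (0.059328, -0.694976, 1.663936) − 0.04·(-1.711744, -2.44928, -4.672128) = (0.12779776, -0.5970048, 1.85082112)
∂F/∂c at (0.12779776, -0.5970048, 1.85082112) = -4.29835776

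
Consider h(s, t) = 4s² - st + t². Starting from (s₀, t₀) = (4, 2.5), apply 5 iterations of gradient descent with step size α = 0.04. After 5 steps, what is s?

0.82524672

∇h = (8s - t, -s + 2t)
(s₁, t₁) = (4, 2.5) − 0.04·(29.5, 1) = (2.82, 2.46)
(s₂, t₂) = (2.82, 2.46) − 0.04·(20.1, 2.1) = (2.016, 2.376)
(s₃, t₃) = (2.016, 2.376) − 0.04·(13.752, 2.736) = (1.46592, 2.26656)
(s₄, t₄) = (1.46592, 2.26656) − 0.04·(9.4608, 3.0672) = (1.087488, 2.143872)
(s₅, t₅) = (1.087488, 2.143872) − 0.04·(6.556032, 3.200256) = (0.82524672, 2.01586176)
s = 0.82524672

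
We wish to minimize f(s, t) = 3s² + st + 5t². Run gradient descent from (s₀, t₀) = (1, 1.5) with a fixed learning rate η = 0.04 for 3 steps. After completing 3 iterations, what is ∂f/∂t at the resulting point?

3.087616

∇f = (6s + t, s + 10t)
(s₁, t₁) = (1, 1.5) − 0.04·(7.5, 16) = (0.7, 0.86)
(s₂, t₂) = (0.7, 0.86) − 0.04·(5.06, 9.3) = (0.4976, 0.488)
(s₃, t₃) = (0.4976, 0.488) − 0.04·(3.4736, 5.3776) = (0.358656, 0.272896)
∂f/∂t at (0.358656, 0.272896) = 3.087616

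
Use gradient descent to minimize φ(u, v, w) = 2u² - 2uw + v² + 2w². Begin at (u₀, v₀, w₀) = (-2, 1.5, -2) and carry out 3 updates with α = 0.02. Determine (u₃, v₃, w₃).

∇φ = (4u - 2w, 2v, -2u + 4w)
(u₁, v₁, w₁) = (-2, 1.5, -2) − 0.02·(-4, 3, -4) = (-1.92, 1.44, -1.92)
(u₂, v₂, w₂) = (-1.92, 1.44, -1.92) − 0.02·(-3.84, 2.88, -3.84) = (-1.8432, 1.3824, -1.8432)
(u₃, v₃, w₃) = (-1.8432, 1.3824, -1.8432) − 0.02·(-3.6864, 2.7648, -3.6864) = (-1.769472, 1.327104, -1.769472)

(-1.769472, 1.327104, -1.769472)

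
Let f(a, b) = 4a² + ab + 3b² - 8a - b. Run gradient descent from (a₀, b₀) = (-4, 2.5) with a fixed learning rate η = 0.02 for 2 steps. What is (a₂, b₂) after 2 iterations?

∇f = (8a + b - 8, a + 6b - 1)
(a₁, b₁) = (-4, 2.5) − 0.02·(-37.5, 10) = (-3.25, 2.3)
(a₂, b₂) = (-3.25, 2.3) − 0.02·(-31.7, 9.55) = (-2.616, 2.109)

(-2.616, 2.109)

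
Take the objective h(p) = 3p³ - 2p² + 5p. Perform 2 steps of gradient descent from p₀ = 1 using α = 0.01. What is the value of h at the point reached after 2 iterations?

h′(p) = 9p² - 4p + 5
Step 1: h′(1) = 10; p₁ = 1 − 0.01·10 = 0.9
Step 2: h′(0.9) = 8.69; p₂ = 0.9 − 0.01·8.69 = 0.8131
h(0.8131) = 4.355935116273

4.355935116273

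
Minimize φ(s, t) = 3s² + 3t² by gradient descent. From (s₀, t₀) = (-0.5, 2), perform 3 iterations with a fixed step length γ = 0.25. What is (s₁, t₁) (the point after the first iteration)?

∇φ = (6s, 6t)
Step 1: at (-0.5, 2), ∇φ = (-3, 12) → (-0.5, 2) − 0.25·(-3, 12) = (0.25, -1)

(0.25, -1)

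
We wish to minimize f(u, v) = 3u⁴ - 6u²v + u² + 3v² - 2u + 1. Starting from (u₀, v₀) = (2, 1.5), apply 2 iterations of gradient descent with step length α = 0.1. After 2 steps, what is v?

∇f = (12u³ - 12uv + 2u - 2, -6u² + 6v)
(u₁, v₁) = (2, 1.5) − 0.1·(62, -15) = (-4.2, 3)
(u₂, v₂) = (-4.2, 3) − 0.1·(-748.256, -87.84) = (70.6256, 11.784)
v = 11.784

11.784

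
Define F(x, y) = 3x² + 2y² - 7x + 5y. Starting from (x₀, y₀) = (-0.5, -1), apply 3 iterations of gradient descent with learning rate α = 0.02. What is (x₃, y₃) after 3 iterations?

(0.03088, -1.055328)

∇F = (6x - 7, 4y + 5)
Step 1: at (-0.5, -1), ∇F = (-10, 1) → (-0.5, -1) − 0.02·(-10, 1) = (-0.3, -1.02)
Step 2: at (-0.3, -1.02), ∇F = (-8.8, 0.92) → (-0.3, -1.02) − 0.02·(-8.8, 0.92) = (-0.124, -1.0384)
Step 3: at (-0.124, -1.0384), ∇F = (-7.744, 0.8464) → (-0.124, -1.0384) − 0.02·(-7.744, 0.8464) = (0.03088, -1.055328)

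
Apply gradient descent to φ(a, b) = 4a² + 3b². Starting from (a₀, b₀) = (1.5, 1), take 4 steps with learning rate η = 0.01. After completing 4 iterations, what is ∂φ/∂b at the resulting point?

4.68449376

∇φ = (8a, 6b)
(a₁, b₁) = (1.5, 1) − 0.01·(12, 6) = (1.38, 0.94)
(a₂, b₂) = (1.38, 0.94) − 0.01·(11.04, 5.64) = (1.2696, 0.8836)
(a₃, b₃) = (1.2696, 0.8836) − 0.01·(10.1568, 5.3016) = (1.168032, 0.830584)
(a₄, b₄) = (1.168032, 0.830584) − 0.01·(9.344256, 4.983504) = (1.07458944, 0.78074896)
∂φ/∂b at (1.07458944, 0.78074896) = 4.68449376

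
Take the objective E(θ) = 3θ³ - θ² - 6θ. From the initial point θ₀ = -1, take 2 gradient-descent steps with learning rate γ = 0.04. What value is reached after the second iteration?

-1.5744

E′(θ) = 9θ² - 2θ - 6
θ₁ = -1 − 0.04·5 = -1.2
θ₂ = -1.2 − 0.04·9.36 = -1.5744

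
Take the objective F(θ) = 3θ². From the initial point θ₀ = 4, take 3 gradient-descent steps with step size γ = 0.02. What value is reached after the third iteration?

F′(θ) = 6θ
Step 1: F′(4) = 24; θ₁ = 4 − 0.02·24 = 3.52
Step 2: F′(3.52) = 21.12; θ₂ = 3.52 − 0.02·21.12 = 3.0976
Step 3: F′(3.0976) = 18.5856; θ₃ = 3.0976 − 0.02·18.5856 = 2.725888

2.725888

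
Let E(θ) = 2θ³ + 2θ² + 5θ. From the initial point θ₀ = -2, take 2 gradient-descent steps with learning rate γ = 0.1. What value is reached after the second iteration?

E′(θ) = 6θ² + 4θ + 5
Step 1: E′(-2) = 21; θ₁ = -2 − 0.1·21 = -4.1
Step 2: E′(-4.1) = 89.46; θ₂ = -4.1 − 0.1·89.46 = -13.046

-13.046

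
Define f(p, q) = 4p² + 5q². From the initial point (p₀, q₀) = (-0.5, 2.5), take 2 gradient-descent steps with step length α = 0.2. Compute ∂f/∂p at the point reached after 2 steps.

-1.44

∇f = (8p, 10q)
(p₁, q₁) = (-0.5, 2.5) − 0.2·(-4, 25) = (0.3, -2.5)
(p₂, q₂) = (0.3, -2.5) − 0.2·(2.4, -25) = (-0.18, 2.5)
∂f/∂p at (-0.18, 2.5) = -1.44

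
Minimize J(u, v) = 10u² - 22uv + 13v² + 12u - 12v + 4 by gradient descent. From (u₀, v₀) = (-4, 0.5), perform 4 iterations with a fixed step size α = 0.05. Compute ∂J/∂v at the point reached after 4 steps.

∇J = (20u - 22v + 12, -22u + 26v - 12)
(u₁, v₁) = (-4, 0.5) − 0.05·(-79, 89) = (-0.05, -3.95)
(u₂, v₂) = (-0.05, -3.95) − 0.05·(97.9, -113.6) = (-4.945, 1.73)
(u₃, v₃) = (-4.945, 1.73) − 0.05·(-124.96, 141.77) = (1.303, -5.3585)
(u₄, v₄) = (1.303, -5.3585) − 0.05·(155.947, -179.987) = (-6.49435, 3.64085)
∂J/∂v at (-6.49435, 3.64085) = 225.5378

225.5378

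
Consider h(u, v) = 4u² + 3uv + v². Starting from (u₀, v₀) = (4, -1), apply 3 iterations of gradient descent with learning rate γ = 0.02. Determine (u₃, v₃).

∇h = (8u + 3v, 3u + 2v)
(u₁, v₁) = (4, -1) − 0.02·(29, 10) = (3.42, -1.2)
(u₂, v₂) = (3.42, -1.2) − 0.02·(23.76, 7.86) = (2.9448, -1.3572)
(u₃, v₃) = (2.9448, -1.3572) − 0.02·(19.4868, 6.12) = (2.555064, -1.4796)

(2.555064, -1.4796)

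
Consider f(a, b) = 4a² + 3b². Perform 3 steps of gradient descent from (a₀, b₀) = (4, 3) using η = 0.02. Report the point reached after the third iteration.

∇f = (8a, 6b)
Step 1: at (4, 3), ∇f = (32, 18) → (4, 3) − 0.02·(32, 18) = (3.36, 2.64)
Step 2: at (3.36, 2.64), ∇f = (26.88, 15.84) → (3.36, 2.64) − 0.02·(26.88, 15.84) = (2.8224, 2.3232)
Step 3: at (2.8224, 2.3232), ∇f = (22.5792, 13.9392) → (2.8224, 2.3232) − 0.02·(22.5792, 13.9392) = (2.370816, 2.044416)

(2.370816, 2.044416)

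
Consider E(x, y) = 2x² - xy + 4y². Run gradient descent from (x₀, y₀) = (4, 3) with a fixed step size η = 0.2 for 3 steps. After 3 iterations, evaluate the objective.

∇E = (4x - y, -x + 8y)
Step 1: at (4, 3), ∇E = (13, 20) → (4, 3) − 0.2·(13, 20) = (1.4, -1)
Step 2: at (1.4, -1), ∇E = (6.6, -9.4) → (1.4, -1) − 0.2·(6.6, -9.4) = (0.08, 0.88)
Step 3: at (0.08, 0.88), ∇E = (-0.56, 6.96) → (0.08, 0.88) − 0.2·(-0.56, 6.96) = (0.192, -0.512)
E(0.192, -0.512) = 1.220608

1.220608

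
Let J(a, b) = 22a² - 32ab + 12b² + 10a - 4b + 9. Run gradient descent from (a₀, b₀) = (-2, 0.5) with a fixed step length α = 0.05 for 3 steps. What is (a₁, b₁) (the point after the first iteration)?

(2.7, -3.1)

∇J = (44a - 32b + 10, -32a + 24b - 4)
Step 1: at (-2, 0.5), ∇J = (-94, 72) → (-2, 0.5) − 0.05·(-94, 72) = (2.7, -3.1)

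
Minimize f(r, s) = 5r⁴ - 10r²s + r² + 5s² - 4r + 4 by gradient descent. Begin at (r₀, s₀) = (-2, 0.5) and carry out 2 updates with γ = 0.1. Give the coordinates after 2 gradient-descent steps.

(-4081.264, 163.84)

∇f = (20r³ - 20rs + 2r - 4, -10r² + 10s)
(r₁, s₁) = (-2, 0.5) − 0.1·(-148, -35) = (12.8, 4)
(r₂, s₂) = (12.8, 4) − 0.1·(40940.64, -1598.4) = (-4081.264, 163.84)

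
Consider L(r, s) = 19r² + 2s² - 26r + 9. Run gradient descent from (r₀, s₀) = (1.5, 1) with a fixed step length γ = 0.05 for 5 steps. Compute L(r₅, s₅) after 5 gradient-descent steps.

4.728958640275

∇L = (38r - 26, 4s)
(r₁, s₁) = (1.5, 1) − 0.05·(31, 4) = (-0.05, 0.8)
(r₂, s₂) = (-0.05, 0.8) − 0.05·(-27.9, 3.2) = (1.345, 0.64)
(r₃, s₃) = (1.345, 0.64) − 0.05·(25.11, 2.56) = (0.0895, 0.512)
(r₄, s₄) = (0.0895, 0.512) − 0.05·(-22.599, 2.048) = (1.21945, 0.4096)
(r₅, s₅) = (1.21945, 0.4096) − 0.05·(20.3391, 1.6384) = (0.202495, 0.32768)
L(0.202495, 0.32768) = 4.728958640275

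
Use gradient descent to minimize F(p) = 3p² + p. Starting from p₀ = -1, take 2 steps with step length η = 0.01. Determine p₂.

-0.903

F′(p) = 6p + 1
p₁ = -1 − 0.01·(-5) = -0.95
p₂ = -0.95 − 0.01·(-4.7) = -0.903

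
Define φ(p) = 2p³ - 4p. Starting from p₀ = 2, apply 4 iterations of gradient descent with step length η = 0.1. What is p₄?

φ′(p) = 6p² - 4
Step 1: φ′(2) = 20; p₁ = 2 − 0.1·20 = 0
Step 2: φ′(0) = -4; p₂ = 0 − 0.1·(-4) = 0.4
Step 3: φ′(0.4) = -3.04; p₃ = 0.4 − 0.1·(-3.04) = 0.704
Step 4: φ′(0.704) = -1.026304; p₄ = 0.704 − 0.1·(-1.026304) = 0.8066304

0.8066304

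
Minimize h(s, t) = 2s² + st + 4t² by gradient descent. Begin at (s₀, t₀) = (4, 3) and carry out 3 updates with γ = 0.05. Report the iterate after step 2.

(2.36, 0.8075)

∇h = (4s + t, s + 8t)
Step 1: at (4, 3), ∇h = (19, 28) → (4, 3) − 0.05·(19, 28) = (3.05, 1.6)
Step 2: at (3.05, 1.6), ∇h = (13.8, 15.85) → (3.05, 1.6) − 0.05·(13.8, 15.85) = (2.36, 0.8075)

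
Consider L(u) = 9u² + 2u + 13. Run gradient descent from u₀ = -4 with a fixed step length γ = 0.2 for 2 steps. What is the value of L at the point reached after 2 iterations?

6232.84

L′(u) = 18u + 2
Step 1: L′(-4) = -70; u₁ = -4 − 0.2·(-70) = 10
Step 2: L′(10) = 182; u₂ = 10 − 0.2·182 = -26.4
L(-26.4) = 6232.84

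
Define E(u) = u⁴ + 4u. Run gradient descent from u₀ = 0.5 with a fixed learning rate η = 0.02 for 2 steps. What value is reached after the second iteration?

E′(u) = 4u³ + 4
u₁ = 0.5 − 0.02·4.5 = 0.41
u₂ = 0.41 − 0.02·4.275684 = 0.32448632

0.32448632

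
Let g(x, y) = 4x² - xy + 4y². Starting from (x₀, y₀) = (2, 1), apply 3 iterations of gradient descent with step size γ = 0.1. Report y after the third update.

0.04

∇g = (8x - y, -x + 8y)
Step 1: at (2, 1), ∇g = (15, 6) → (2, 1) − 0.1·(15, 6) = (0.5, 0.4)
Step 2: at (0.5, 0.4), ∇g = (3.6, 2.7) → (0.5, 0.4) − 0.1·(3.6, 2.7) = (0.14, 0.13)
Step 3: at (0.14, 0.13), ∇g = (0.99, 0.9) → (0.14, 0.13) − 0.1·(0.99, 0.9) = (0.041, 0.04)
y = 0.04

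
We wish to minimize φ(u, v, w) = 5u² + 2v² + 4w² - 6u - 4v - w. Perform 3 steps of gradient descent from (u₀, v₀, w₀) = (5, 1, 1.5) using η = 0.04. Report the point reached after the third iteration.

(1.5504, 1, 0.557344)

∇φ = (10u - 6, 4v - 4, 8w - 1)
(u₁, v₁, w₁) = (5, 1, 1.5) − 0.04·(44, 0, 11) = (3.24, 1, 1.06)
(u₂, v₂, w₂) = (3.24, 1, 1.06) − 0.04·(26.4, 0, 7.48) = (2.184, 1, 0.7608)
(u₃, v₃, w₃) = (2.184, 1, 0.7608) − 0.04·(15.84, 0, 5.0864) = (1.5504, 1, 0.557344)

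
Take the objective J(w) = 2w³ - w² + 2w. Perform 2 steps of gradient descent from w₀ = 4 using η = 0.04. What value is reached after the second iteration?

J′(w) = 6w² - 2w + 2
w₁ = 4 − 0.04·90 = 0.4
w₂ = 0.4 − 0.04·2.16 = 0.3136

0.3136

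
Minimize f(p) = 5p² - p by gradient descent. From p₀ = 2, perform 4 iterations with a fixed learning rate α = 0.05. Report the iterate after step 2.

0.575

f′(p) = 10p - 1
Step 1: f′(2) = 19; p₁ = 2 − 0.05·19 = 1.05
Step 2: f′(1.05) = 9.5; p₂ = 1.05 − 0.05·9.5 = 0.575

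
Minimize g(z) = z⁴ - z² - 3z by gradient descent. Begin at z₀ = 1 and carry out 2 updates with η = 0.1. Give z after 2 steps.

1.0876

g′(z) = 4z³ - 2z - 3
z₁ = 1 − 0.1·(-1) = 1.1
z₂ = 1.1 − 0.1·0.124 = 1.0876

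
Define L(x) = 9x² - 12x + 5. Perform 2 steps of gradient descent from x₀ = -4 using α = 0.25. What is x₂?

-56.5

L′(x) = 18x - 12
x₁ = -4 − 0.25·(-84) = 17
x₂ = 17 − 0.25·294 = -56.5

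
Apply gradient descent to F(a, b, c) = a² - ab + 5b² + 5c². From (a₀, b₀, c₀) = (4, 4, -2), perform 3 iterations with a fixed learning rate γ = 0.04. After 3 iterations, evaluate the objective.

∇F = (2a - b, -a + 10b, 10c)
(a₁, b₁, c₁) = (4, 4, -2) − 0.04·(4, 36, -20) = (3.84, 2.56, -1.2)
(a₂, b₂, c₂) = (3.84, 2.56, -1.2) − 0.04·(5.12, 21.76, -12) = (3.6352, 1.6896, -0.72)
(a₃, b₃, c₃) = (3.6352, 1.6896, -0.72) − 0.04·(5.5808, 13.2608, -7.2) = (3.411968, 1.159168, -0.432)
F(3.411968, 1.159168, -0.432) = 15.33795377152

15.33795377152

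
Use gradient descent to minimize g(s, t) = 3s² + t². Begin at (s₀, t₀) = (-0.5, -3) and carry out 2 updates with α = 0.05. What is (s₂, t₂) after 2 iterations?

(-0.245, -2.43)

∇g = (6s, 2t)
Step 1: at (-0.5, -3), ∇g = (-3, -6) → (-0.5, -3) − 0.05·(-3, -6) = (-0.35, -2.7)
Step 2: at (-0.35, -2.7), ∇g = (-2.1, -5.4) → (-0.35, -2.7) − 0.05·(-2.1, -5.4) = (-0.245, -2.43)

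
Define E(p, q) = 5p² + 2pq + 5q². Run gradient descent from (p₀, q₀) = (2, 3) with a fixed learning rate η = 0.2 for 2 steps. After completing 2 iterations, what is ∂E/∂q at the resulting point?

60.24

∇E = (10p + 2q, 2p + 10q)
(p₁, q₁) = (2, 3) − 0.2·(26, 34) = (-3.2, -3.8)
(p₂, q₂) = (-3.2, -3.8) − 0.2·(-39.6, -44.4) = (4.72, 5.08)
∂E/∂q at (4.72, 5.08) = 60.24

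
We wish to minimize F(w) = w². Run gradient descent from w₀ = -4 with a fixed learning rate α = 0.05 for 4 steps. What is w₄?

F′(w) = 2w
Step 1: F′(-4) = -8; w₁ = -4 − 0.05·(-8) = -3.6
Step 2: F′(-3.6) = -7.2; w₂ = -3.6 − 0.05·(-7.2) = -3.24
Step 3: F′(-3.24) = -6.48; w₃ = -3.24 − 0.05·(-6.48) = -2.916
Step 4: F′(-2.916) = -5.832; w₄ = -2.916 − 0.05·(-5.832) = -2.6244

-2.6244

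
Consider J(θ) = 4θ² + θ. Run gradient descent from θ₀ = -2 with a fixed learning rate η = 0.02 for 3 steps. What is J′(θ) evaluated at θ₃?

J′(θ) = 8θ + 1
θ₁ = -2 − 0.02·(-15) = -1.7
θ₂ = -1.7 − 0.02·(-12.6) = -1.448
θ₃ = -1.448 − 0.02·(-10.584) = -1.23632
J′(θ) at (-1.23632) = -8.89056

-8.89056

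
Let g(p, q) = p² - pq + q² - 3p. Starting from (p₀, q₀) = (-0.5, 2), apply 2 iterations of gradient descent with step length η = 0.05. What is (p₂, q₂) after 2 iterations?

(0.05875, 1.5875)

∇g = (2p - q - 3, -p + 2q)
Step 1: at (-0.5, 2), ∇g = (-6, 4.5) → (-0.5, 2) − 0.05·(-6, 4.5) = (-0.2, 1.775)
Step 2: at (-0.2, 1.775), ∇g = (-5.175, 3.75) → (-0.2, 1.775) − 0.05·(-5.175, 3.75) = (0.05875, 1.5875)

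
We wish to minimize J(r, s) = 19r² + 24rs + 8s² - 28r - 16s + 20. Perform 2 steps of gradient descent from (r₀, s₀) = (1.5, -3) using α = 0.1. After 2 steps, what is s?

-12.2

∇J = (38r + 24s - 28, 24r + 16s - 16)
Step 1: at (1.5, -3), ∇J = (-43, -28) → (1.5, -3) − 0.1·(-43, -28) = (5.8, -0.2)
Step 2: at (5.8, -0.2), ∇J = (187.6, 120) → (5.8, -0.2) − 0.1·(187.6, 120) = (-12.96, -12.2)
s = -12.2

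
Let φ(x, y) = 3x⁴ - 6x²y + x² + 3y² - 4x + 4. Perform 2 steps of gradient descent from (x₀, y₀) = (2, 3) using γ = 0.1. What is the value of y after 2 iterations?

1.536

∇φ = (12x³ - 12xy + 2x - 4, -6x² + 6y)
Step 1: at (2, 3), ∇φ = (24, -6) → (2, 3) − 0.1·(24, -6) = (-0.4, 3.6)
Step 2: at (-0.4, 3.6), ∇φ = (11.712, 20.64) → (-0.4, 3.6) − 0.1·(11.712, 20.64) = (-1.5712, 1.536)
y = 1.536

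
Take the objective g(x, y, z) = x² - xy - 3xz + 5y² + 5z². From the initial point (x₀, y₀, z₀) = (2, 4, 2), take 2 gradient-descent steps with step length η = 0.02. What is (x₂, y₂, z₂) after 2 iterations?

(2.2032, 2.6344, 1.5032)

∇g = (2x - y - 3z, -x + 10y, -3x + 10z)
Step 1: at (2, 4, 2), ∇g = (-6, 38, 14) → (2, 4, 2) − 0.02·(-6, 38, 14) = (2.12, 3.24, 1.72)
Step 2: at (2.12, 3.24, 1.72), ∇g = (-4.16, 30.28, 10.84) → (2.12, 3.24, 1.72) − 0.02·(-4.16, 30.28, 10.84) = (2.2032, 2.6344, 1.5032)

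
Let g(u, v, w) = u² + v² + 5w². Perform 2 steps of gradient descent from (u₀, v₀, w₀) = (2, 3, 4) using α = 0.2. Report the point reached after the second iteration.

∇g = (2u, 2v, 10w)
Step 1: at (2, 3, 4), ∇g = (4, 6, 40) → (2, 3, 4) − 0.2·(4, 6, 40) = (1.2, 1.8, -4)
Step 2: at (1.2, 1.8, -4), ∇g = (2.4, 3.6, -40) → (1.2, 1.8, -4) − 0.2·(2.4, 3.6, -40) = (0.72, 1.08, 4)

(0.72, 1.08, 4)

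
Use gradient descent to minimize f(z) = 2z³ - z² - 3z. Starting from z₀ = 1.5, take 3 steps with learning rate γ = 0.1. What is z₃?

f′(z) = 6z² - 2z - 3
Step 1: f′(1.5) = 7.5; z₁ = 1.5 − 0.1·7.5 = 0.75
Step 2: f′(0.75) = -1.125; z₂ = 0.75 − 0.1·(-1.125) = 0.8625
Step 3: f′(0.8625) = -0.2615625; z₃ = 0.8625 − 0.1·(-0.2615625) = 0.88865625

0.88865625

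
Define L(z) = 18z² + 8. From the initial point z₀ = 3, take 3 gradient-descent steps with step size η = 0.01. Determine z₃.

L′(z) = 36z
z₁ = 3 − 0.01·108 = 1.92
z₂ = 1.92 − 0.01·69.12 = 1.2288
z₃ = 1.2288 − 0.01·44.2368 = 0.786432

0.786432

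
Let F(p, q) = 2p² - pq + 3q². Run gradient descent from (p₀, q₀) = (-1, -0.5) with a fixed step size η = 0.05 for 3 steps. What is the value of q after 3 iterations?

-0.258875

∇F = (4p - q, -p + 6q)
Step 1: at (-1, -0.5), ∇F = (-3.5, -2) → (-1, -0.5) − 0.05·(-3.5, -2) = (-0.825, -0.4)
Step 2: at (-0.825, -0.4), ∇F = (-2.9, -1.575) → (-0.825, -0.4) − 0.05·(-2.9, -1.575) = (-0.68, -0.32125)
Step 3: at (-0.68, -0.32125), ∇F = (-2.39875, -1.2475) → (-0.68, -0.32125) − 0.05·(-2.39875, -1.2475) = (-0.5600625, -0.258875)
q = -0.258875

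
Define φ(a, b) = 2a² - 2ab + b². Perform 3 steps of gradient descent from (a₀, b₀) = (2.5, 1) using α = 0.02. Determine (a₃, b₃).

∇φ = (4a - 2b, -2a + 2b)
Step 1: at (2.5, 1), ∇φ = (8, -3) → (2.5, 1) − 0.02·(8, -3) = (2.34, 1.06)
Step 2: at (2.34, 1.06), ∇φ = (7.24, -2.56) → (2.34, 1.06) − 0.02·(7.24, -2.56) = (2.1952, 1.1112)
Step 3: at (2.1952, 1.1112), ∇φ = (6.5584, -2.168) → (2.1952, 1.1112) − 0.02·(6.5584, -2.168) = (2.064032, 1.15456)

(2.064032, 1.15456)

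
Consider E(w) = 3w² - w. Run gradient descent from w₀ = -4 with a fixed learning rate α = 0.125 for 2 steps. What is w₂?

E′(w) = 6w - 1
Step 1: E′(-4) = -25; w₁ = -4 − 0.125·(-25) = -0.875
Step 2: E′(-0.875) = -6.25; w₂ = -0.875 − 0.125·(-6.25) = -0.09375

-0.09375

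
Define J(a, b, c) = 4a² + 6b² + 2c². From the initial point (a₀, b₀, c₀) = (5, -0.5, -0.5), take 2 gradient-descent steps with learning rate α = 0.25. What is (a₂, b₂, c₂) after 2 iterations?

(5, -2, 0)

∇J = (8a, 12b, 4c)
Step 1: at (5, -0.5, -0.5), ∇J = (40, -6, -2) → (5, -0.5, -0.5) − 0.25·(40, -6, -2) = (-5, 1, 0)
Step 2: at (-5, 1, 0), ∇J = (-40, 12, 0) → (-5, 1, 0) − 0.25·(-40, 12, 0) = (5, -2, 0)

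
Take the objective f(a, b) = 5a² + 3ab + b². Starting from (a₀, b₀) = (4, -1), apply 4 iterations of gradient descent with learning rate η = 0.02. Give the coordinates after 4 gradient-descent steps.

(1.86715456, -1.52980752)

∇f = (10a + 3b, 3a + 2b)
(a₁, b₁) = (4, -1) − 0.02·(37, 10) = (3.26, -1.2)
(a₂, b₂) = (3.26, -1.2) − 0.02·(29, 7.38) = (2.68, -1.3476)
(a₃, b₃) = (2.68, -1.3476) − 0.02·(22.7572, 5.3448) = (2.224856, -1.454496)
(a₄, b₄) = (2.224856, -1.454496) − 0.02·(17.885072, 3.765576) = (1.86715456, -1.52980752)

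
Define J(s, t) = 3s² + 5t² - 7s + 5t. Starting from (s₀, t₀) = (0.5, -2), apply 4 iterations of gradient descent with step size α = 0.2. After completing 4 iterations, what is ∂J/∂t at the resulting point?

∇J = (6s - 7, 10t + 5)
Step 1: at (0.5, -2), ∇J = (-4, -15) → (0.5, -2) − 0.2·(-4, -15) = (1.3, 1)
Step 2: at (1.3, 1), ∇J = (0.8, 15) → (1.3, 1) − 0.2·(0.8, 15) = (1.14, -2)
Step 3: at (1.14, -2), ∇J = (-0.16, -15) → (1.14, -2) − 0.2·(-0.16, -15) = (1.172, 1)
Step 4: at (1.172, 1), ∇J = (0.032, 15) → (1.172, 1) − 0.2·(0.032, 15) = (1.1656, -2)
∂J/∂t at (1.1656, -2) = -15

-15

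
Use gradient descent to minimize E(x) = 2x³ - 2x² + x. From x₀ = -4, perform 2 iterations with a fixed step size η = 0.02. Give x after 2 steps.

E′(x) = 6x² - 4x + 1
Step 1: E′(-4) = 113; x₁ = -4 − 0.02·113 = -6.26
Step 2: E′(-6.26) = 261.1656; x₂ = -6.26 − 0.02·261.1656 = -11.483312

-11.483312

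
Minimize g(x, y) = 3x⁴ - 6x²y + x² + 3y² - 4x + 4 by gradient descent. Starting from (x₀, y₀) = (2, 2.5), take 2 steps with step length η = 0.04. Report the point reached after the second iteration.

∇g = (12x³ - 12xy + 2x - 4, -6x² + 6y)
Step 1: at (2, 2.5), ∇g = (36, -9) → (2, 2.5) − 0.04·(36, -9) = (0.56, 2.86)
Step 2: at (0.56, 2.86), ∇g = (-19.991808, 15.2784) → (0.56, 2.86) − 0.04·(-19.991808, 15.2784) = (1.35967232, 2.248864)

(1.35967232, 2.248864)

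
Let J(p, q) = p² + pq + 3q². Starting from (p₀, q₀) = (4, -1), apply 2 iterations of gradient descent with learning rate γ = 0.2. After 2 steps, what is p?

1.68

∇J = (2p + q, p + 6q)
(p₁, q₁) = (4, -1) − 0.2·(7, -2) = (2.6, -0.6)
(p₂, q₂) = (2.6, -0.6) − 0.2·(4.6, -1) = (1.68, -0.4)
p = 1.68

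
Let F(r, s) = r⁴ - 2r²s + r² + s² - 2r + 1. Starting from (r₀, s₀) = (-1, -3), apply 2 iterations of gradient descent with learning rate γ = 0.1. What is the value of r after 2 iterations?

-0.28

∇F = (4r³ - 4rs + 2r - 2, -2r² + 2s)
Step 1: at (-1, -3), ∇F = (-20, -8) → (-1, -3) − 0.1·(-20, -8) = (1, -2.2)
Step 2: at (1, -2.2), ∇F = (12.8, -6.4) → (1, -2.2) − 0.1·(12.8, -6.4) = (-0.28, -1.56)
r = -0.28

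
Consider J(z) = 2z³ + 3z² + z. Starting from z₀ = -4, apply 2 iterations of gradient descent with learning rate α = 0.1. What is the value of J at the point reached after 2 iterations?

J′(z) = 6z² + 6z + 1
z₁ = -4 − 0.1·73 = -11.3
z₂ = -11.3 − 0.1·699.34 = -81.234
J(-81.234) = -1052404.626773808

-1052404.626773808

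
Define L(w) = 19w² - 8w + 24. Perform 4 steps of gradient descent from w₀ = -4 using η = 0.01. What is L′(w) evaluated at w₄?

L′(w) = 38w - 8
Step 1: L′(-4) = -160; w₁ = -4 − 0.01·(-160) = -2.4
Step 2: L′(-2.4) = -99.2; w₂ = -2.4 − 0.01·(-99.2) = -1.408
Step 3: L′(-1.408) = -61.504; w₃ = -1.408 − 0.01·(-61.504) = -0.79296
Step 4: L′(-0.79296) = -38.13248; w₄ = -0.79296 − 0.01·(-38.13248) = -0.4116352
L′(w) at (-0.4116352) = -23.6421376

-23.6421376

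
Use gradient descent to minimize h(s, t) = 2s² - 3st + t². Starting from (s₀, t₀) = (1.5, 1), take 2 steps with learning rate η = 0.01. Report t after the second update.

1.0486

∇h = (4s - 3t, -3s + 2t)
(s₁, t₁) = (1.5, 1) − 0.01·(3, -2.5) = (1.47, 1.025)
(s₂, t₂) = (1.47, 1.025) − 0.01·(2.805, -2.36) = (1.44195, 1.0486)
t = 1.0486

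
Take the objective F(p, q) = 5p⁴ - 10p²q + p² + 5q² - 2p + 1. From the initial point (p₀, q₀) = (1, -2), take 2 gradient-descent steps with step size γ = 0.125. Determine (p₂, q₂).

(653.5, 52.375)

∇F = (20p³ - 20pq + 2p - 2, -10p² + 10q)
(p₁, q₁) = (1, -2) − 0.125·(60, -30) = (-6.5, 1.75)
(p₂, q₂) = (-6.5, 1.75) − 0.125·(-5280, -405) = (653.5, 52.375)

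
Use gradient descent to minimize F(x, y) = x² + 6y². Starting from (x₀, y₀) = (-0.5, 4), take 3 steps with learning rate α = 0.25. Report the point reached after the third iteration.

∇F = (2x, 12y)
(x₁, y₁) = (-0.5, 4) − 0.25·(-1, 48) = (-0.25, -8)
(x₂, y₂) = (-0.25, -8) − 0.25·(-0.5, -96) = (-0.125, 16)
(x₃, y₃) = (-0.125, 16) − 0.25·(-0.25, 192) = (-0.0625, -32)

(-0.0625, -32)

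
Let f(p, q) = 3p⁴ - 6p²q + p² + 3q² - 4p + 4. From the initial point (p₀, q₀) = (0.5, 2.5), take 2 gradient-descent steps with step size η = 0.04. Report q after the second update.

1.812544

∇f = (12p³ - 12pq + 2p - 4, -6p² + 6q)
Step 1: at (0.5, 2.5), ∇f = (-16.5, 13.5) → (0.5, 2.5) − 0.04·(-16.5, 13.5) = (1.16, 1.96)
Step 2: at (1.16, 1.96), ∇f = (-10.232448, 3.6864) → (1.16, 1.96) − 0.04·(-10.232448, 3.6864) = (1.56929792, 1.812544)
q = 1.812544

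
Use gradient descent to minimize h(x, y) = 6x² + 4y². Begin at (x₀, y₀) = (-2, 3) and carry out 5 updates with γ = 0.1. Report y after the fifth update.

0.00096

∇h = (12x, 8y)
(x₁, y₁) = (-2, 3) − 0.1·(-24, 24) = (0.4, 0.6)
(x₂, y₂) = (0.4, 0.6) − 0.1·(4.8, 4.8) = (-0.08, 0.12)
(x₃, y₃) = (-0.08, 0.12) − 0.1·(-0.96, 0.96) = (0.016, 0.024)
(x₄, y₄) = (0.016, 0.024) − 0.1·(0.192, 0.192) = (-0.0032, 0.0048)
(x₅, y₅) = (-0.0032, 0.0048) − 0.1·(-0.0384, 0.0384) = (0.00064, 0.00096)
y = 0.00096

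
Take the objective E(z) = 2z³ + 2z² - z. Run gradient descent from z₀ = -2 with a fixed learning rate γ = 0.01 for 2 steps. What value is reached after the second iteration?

E′(z) = 6z² + 4z - 1
Step 1: E′(-2) = 15; z₁ = -2 − 0.01·15 = -2.15
Step 2: E′(-2.15) = 18.135; z₂ = -2.15 − 0.01·18.135 = -2.33135

-2.33135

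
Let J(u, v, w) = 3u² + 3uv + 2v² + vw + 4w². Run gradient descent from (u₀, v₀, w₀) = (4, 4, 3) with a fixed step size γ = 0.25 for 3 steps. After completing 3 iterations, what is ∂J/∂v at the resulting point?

∇J = (6u + 3v, 3u + 4v + w, v + 8w)
Step 1: at (4, 4, 3), ∇J = (36, 31, 28) → (4, 4, 3) − 0.25·(36, 31, 28) = (-5, -3.75, -4)
Step 2: at (-5, -3.75, -4), ∇J = (-41.25, -34, -35.75) → (-5, -3.75, -4) − 0.25·(-41.25, -34, -35.75) = (5.3125, 4.75, 4.9375)
Step 3: at (5.3125, 4.75, 4.9375), ∇J = (46.125, 39.875, 44.25) → (5.3125, 4.75, 4.9375) − 0.25·(46.125, 39.875, 44.25) = (-6.21875, -5.21875, -6.125)
∂J/∂v at (-6.21875, -5.21875, -6.125) = -45.65625

-45.65625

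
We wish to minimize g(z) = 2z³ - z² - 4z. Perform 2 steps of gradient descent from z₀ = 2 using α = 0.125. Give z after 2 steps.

g′(z) = 6z² - 2z - 4
z₁ = 2 − 0.125·16 = 0
z₂ = 0 − 0.125·(-4) = 0.5

0.5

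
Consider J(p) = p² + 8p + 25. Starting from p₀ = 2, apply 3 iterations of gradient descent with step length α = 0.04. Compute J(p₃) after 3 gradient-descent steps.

J′(p) = 2p + 8
p₁ = 2 − 0.04·12 = 1.52
p₂ = 1.52 − 0.04·11.04 = 1.0784
p₃ = 1.0784 − 0.04·10.1568 = 0.672128
J(0.672128) = 30.828780048384

30.828780048384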